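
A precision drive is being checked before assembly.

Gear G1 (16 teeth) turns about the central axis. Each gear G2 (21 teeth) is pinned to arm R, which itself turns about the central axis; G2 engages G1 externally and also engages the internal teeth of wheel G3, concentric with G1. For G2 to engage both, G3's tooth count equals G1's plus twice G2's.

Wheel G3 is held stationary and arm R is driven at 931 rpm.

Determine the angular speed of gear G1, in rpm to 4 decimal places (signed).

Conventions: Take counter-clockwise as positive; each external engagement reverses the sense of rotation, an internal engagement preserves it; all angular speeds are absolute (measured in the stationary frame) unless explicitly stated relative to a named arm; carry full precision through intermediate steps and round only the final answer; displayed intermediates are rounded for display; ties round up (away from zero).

recognized (axles ride arm R): planetary set, 16/21/58 teeth
normalise by the input: solve with ω_arm = 1, then scale by 931 rpm
ring teeth: 16 + 2·21 = 58
16(ω_sun−ω_arm) = −58(ω_ring−ω_arm),  ω_ring = 0, ω_arm = 1
ω_sun = 1 − (58/16)(0−1) = 37/8
scale: ω_sun = 37/8 × 931 rpm = +4305.8750 rpm

+4305.8750 rpm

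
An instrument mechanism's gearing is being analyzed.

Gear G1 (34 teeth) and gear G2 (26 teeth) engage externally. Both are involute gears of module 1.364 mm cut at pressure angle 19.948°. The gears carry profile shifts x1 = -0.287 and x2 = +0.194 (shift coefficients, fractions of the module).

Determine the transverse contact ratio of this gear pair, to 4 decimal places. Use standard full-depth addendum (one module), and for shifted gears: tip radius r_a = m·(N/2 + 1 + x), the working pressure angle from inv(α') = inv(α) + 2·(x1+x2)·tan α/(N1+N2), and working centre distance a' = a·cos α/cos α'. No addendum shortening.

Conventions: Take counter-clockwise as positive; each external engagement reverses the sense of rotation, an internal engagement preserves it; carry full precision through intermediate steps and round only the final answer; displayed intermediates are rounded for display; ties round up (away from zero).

1.6614

topology: single-mesh involute geometry — m = 1.364, 34T/26T pair
base radii: r_b1 = 21.796781, r_b2 = 16.668127
tip radii: r_a1 = 24.160532, r_a2 = 19.360616
inv(α') = inv(19.948°) + 2·(-0.287+0.194)·tan α/(34+26) = 0.01365937  ⇒  α' = 19.44500°
a' = a·cos α / cos α' = 40.9200·cos 19.948°/cos 19.44500° = 40.791601
action lengths: √(r_a1²−r_b1²) = 10.422650, √(r_a2²−r_b2²) = 9.849213
base pitch p_b = π·m·cos α = 4.028036
CR = (10.422650 + 9.849213 − 40.791601·sin 19.44500°)/4.028036 = 1.661420
contact ratio ≈ 1.6614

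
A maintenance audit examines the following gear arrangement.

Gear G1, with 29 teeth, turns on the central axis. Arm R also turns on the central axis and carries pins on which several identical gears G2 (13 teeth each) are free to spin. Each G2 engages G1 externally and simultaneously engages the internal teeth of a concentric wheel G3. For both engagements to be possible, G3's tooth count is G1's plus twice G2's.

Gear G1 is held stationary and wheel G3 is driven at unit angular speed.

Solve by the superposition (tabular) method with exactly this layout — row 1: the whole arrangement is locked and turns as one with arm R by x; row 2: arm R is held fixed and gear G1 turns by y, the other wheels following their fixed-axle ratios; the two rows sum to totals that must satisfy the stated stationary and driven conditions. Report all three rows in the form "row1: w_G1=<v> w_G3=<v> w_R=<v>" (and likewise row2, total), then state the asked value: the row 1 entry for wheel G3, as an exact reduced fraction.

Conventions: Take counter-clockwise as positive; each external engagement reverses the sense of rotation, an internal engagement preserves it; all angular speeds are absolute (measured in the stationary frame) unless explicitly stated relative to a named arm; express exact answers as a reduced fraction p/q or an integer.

planetary set (29T centre, 13T on arm, 55T internal) — Willis relation
row 1 — lock + rotate with arm: ω_sun = ω_ring = ω_arm = x
row 2 — arm fixed, fixed-axis ratios: sun y, ring −(29/55)·y, arm 0
boundary: total ω_sun = x + y = 0 and total ω_ring = x − (29/55)·y = 1  ⇒  y = -55/84, x = 55/84
row 2 ring = −(29/55)·(-55/84) = 29/84
totals (row 1 + row 2): sun 55/84 + (-55/84) = 0, ring 55/84 + 29/84 = 1, arm 55/84 + 0 = 55/84
asked cell (row1, ring) = 55/84

row1: w_G1=55/84 w_G3=55/84 w_R=55/84
row2: w_G1=-55/84 w_G3=29/84 w_R=0
total: w_G1=0 w_G3=1 w_R=55/84
asked value: 55/84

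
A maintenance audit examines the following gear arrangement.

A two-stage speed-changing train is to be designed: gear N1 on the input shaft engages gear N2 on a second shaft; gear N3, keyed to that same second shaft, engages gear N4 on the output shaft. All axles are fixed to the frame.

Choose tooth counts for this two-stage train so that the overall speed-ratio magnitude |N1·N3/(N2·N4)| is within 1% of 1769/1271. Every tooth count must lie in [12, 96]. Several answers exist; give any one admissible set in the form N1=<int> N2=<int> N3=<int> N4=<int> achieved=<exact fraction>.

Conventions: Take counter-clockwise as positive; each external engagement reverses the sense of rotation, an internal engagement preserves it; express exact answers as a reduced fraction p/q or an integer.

N1=29 N2=31 N3=61 N4=41 achieved=1769/1271

design class (target 1769/1271): fixed-axis compound train
target = 1769/1271 in lowest terms: an exact hit needs N1·N3 = k·1769 and N2·N4 = k·1271 for one integer k, every count in [12, 96]; additionally prefer no 1:1 stage (N1 ≠ N2, N3 ≠ N4)
k = 1: N1·N3 = 1769 = 29·61, N2·N4 = 1271 = 31·41
achieved = 29·61/(31·41) = 1769/1271; |achieved − target| = 0 ≤ 1769/127100 ✓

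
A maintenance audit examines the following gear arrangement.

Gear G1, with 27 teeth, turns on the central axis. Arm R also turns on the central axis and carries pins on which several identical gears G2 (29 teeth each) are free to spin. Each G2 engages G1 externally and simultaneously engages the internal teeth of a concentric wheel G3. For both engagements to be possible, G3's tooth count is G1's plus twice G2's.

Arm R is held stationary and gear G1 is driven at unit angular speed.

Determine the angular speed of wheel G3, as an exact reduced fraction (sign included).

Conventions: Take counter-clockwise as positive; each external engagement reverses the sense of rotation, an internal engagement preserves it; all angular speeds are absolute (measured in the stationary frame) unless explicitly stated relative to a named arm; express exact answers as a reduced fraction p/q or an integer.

class = planetary set [G3 = 27+2·29 = 85; Willis about the carrier]
ring teeth: 27 + 2·29 = 85
27(ω_sun−ω_arm) = −85(ω_ring−ω_arm),  ω_arm = 0, ω_sun = 1
ω_ring = 0 − (27/85)(1−0) = -27/85
exact speed ratio = -27/85

-27/85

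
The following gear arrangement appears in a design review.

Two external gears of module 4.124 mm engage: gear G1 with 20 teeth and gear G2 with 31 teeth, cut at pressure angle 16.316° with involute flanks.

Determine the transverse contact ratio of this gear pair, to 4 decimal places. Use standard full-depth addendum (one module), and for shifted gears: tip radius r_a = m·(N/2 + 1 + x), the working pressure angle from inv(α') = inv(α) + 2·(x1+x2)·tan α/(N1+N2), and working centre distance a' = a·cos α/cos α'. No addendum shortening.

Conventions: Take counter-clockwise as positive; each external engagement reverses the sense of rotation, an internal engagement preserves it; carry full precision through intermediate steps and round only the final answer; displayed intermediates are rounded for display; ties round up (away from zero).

single-mesh involute tooth geometry (20T engaging 31T at module 4.124)
base radii: r_b1 = 39.579136, r_b2 = 61.347661
tip radii: r_a1 = 45.364000, r_a2 = 68.046000
no profile shift: α' = α, a' = a
action lengths: √(r_a1²−r_b1²) = 22.167193, √(r_a2²−r_b2²) = 29.440152
base pitch p_b = π·m·cos α = 12.434152
CR = (22.167193 + 29.440152 − 105.162000·sin 16.31600°)/12.434152 = 1.774442
contact ratio ≈ 1.7744

1.7744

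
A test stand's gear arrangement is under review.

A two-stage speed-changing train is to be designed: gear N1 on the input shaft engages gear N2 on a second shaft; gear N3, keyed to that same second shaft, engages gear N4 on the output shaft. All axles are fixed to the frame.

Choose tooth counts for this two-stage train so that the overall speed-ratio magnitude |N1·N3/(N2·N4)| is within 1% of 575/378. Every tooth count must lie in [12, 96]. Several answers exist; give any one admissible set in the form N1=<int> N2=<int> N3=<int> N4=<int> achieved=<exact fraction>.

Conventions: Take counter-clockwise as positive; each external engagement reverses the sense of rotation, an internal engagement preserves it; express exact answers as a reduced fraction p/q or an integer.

design class (target 575/378): fixed-axis compound train
target = 575/378 in lowest terms: an exact hit needs N1·N3 = k·575 and N2·N4 = k·378 for one integer k, every count in [12, 96]; additionally prefer no 1:1 stage (N1 ≠ N2, N3 ≠ N4)
k = 1: N1·N3 = 575 = 23·25, N2·N4 = 378 = 14·27
achieved = 23·25/(14·27) = 575/378; |achieved − target| = 0 ≤ 23/1512 ✓

N1=23 N2=14 N3=25 N4=27 achieved=575/378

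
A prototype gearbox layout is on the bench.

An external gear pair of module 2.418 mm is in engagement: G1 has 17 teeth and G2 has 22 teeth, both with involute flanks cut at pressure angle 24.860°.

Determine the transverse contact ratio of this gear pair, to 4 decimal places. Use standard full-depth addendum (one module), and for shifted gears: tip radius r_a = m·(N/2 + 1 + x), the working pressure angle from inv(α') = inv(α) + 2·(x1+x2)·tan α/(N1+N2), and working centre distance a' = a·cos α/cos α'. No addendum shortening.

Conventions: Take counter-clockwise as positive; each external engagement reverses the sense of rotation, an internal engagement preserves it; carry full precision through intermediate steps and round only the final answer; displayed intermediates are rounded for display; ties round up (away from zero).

1.4073

topology: single-mesh involute geometry — m = 2.418, 17T/22T pair
base radii: r_b1 = 18.648512, r_b2 = 24.133369
tip radii: r_a1 = 22.971000, r_a2 = 29.016000
no profile shift: α' = α, a' = a
action lengths: √(r_a1²−r_b1²) = 13.412674, √(r_a2²−r_b2²) = 16.109276
base pitch p_b = π·m·cos α = 6.892474
CR = (13.412674 + 16.109276 − 47.151000·sin 24.86000°)/6.892474 = 1.407267
contact ratio ≈ 1.4073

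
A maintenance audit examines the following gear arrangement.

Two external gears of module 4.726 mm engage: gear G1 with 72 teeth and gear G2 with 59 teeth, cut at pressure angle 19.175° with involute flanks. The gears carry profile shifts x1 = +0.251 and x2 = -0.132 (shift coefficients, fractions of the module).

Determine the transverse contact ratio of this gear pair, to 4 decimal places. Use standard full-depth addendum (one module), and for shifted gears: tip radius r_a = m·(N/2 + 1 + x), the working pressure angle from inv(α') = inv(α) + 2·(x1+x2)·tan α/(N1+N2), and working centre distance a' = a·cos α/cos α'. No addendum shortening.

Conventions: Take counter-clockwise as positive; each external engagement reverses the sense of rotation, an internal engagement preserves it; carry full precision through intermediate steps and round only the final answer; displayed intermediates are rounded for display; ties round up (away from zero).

1.8265

topology: single-mesh involute geometry — m = 4.726, 72T/59T pair
base radii: r_b1 = 160.696817, r_b2 = 131.682114
tip radii: r_a1 = 176.048226, r_a2 = 143.519168
inv(α') = inv(19.175°) + 2·(+0.251-0.132)·tan α/(72+59) = 0.01371257  ⇒  α' = 19.46943°
a' = a·cos α / cos α' = 309.5530·cos 19.175°/cos 19.46943° = 310.111259
action lengths: √(r_a1²−r_b1²) = 71.899312, √(r_a2²−r_b2²) = 57.075148
base pitch p_b = π·m·cos α = 14.023443
CR = (71.899312 + 57.075148 − 310.111259·sin 19.46943°)/14.023443 = 1.826454
contact ratio ≈ 1.8265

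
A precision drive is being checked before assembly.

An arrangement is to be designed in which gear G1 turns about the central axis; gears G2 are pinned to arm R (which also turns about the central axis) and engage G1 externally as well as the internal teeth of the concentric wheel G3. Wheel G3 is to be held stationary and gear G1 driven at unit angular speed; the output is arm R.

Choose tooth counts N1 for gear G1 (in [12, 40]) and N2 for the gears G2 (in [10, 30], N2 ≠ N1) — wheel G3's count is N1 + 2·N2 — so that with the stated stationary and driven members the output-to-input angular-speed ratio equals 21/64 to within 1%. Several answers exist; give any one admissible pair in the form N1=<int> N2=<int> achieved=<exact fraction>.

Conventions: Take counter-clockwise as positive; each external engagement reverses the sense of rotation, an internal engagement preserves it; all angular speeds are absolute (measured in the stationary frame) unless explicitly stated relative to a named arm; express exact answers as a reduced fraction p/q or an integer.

topology: planetary set — design target 21/64, arm = carrier (Willis)
Willis with ω_ring = 0: ω_arm/ω_sun = N1/(N1+N3); set equal to 21/64  ⇒  N3/N1 = 1/(21/64) − 1 = 43/21
N3 = N1 + 2·N2  ⇒  N2/N1 = (N3/N1 − 1)/2 = (43/21 − 1)/2 = 11/21
smallest multiple with N1 ≥ 12 and N2 ≥ 10: k = 1  ⇒  N1 = 1·21 = 21, N2 = 1·11 = 11 (N1 ≤ 40, N2 ≤ 30, N2 ≠ N1 ✓), N3 = 21 + 2·11 = 43
check: N1/(N1+N3) with N1 = 21, N3 = 43 gives 21/64; |achieved − target| = 0 ≤ 21/6400 ✓

N1=21 N2=11 achieved=21/64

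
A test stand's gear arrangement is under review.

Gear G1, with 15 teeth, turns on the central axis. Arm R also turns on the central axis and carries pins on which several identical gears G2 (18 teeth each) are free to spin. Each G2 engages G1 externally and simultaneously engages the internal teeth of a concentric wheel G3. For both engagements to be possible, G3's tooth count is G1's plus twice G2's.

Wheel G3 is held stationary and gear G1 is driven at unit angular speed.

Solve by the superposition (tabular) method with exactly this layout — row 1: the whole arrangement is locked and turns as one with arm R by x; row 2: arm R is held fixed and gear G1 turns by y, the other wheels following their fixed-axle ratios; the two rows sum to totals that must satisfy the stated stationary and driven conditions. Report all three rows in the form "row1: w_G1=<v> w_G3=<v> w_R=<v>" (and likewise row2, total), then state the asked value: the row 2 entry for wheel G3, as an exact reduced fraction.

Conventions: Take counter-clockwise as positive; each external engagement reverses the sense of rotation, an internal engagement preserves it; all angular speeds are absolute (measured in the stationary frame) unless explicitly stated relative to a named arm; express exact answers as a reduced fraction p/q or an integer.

row1: w_G1=5/22 w_G3=5/22 w_R=5/22
row2: w_G1=17/22 w_G3=-5/22 w_R=0
total: w_G1=1 w_G3=0 w_R=5/22
asked value: -5/22

class = planetary set [G3 = 15+2·18 = 51; Willis about the carrier]
superposition row 1 [locked train]: every member turns x
row 2: sun turns y, ring = −(15/51)·y, arm 0
boundary: total ω_ring = x − (15/51)·y = 0 and total ω_sun = x + y = 1  ⇒  y = 17/22, x = 5/22
row 2 ring = −(15/51)·17/22 = -5/22
totals (row 1 + row 2): sun 5/22 + 17/22 = 1, ring 5/22 + (-5/22) = 0, arm 5/22 + 0 = 5/22
asked cell (row2, ring) = -5/22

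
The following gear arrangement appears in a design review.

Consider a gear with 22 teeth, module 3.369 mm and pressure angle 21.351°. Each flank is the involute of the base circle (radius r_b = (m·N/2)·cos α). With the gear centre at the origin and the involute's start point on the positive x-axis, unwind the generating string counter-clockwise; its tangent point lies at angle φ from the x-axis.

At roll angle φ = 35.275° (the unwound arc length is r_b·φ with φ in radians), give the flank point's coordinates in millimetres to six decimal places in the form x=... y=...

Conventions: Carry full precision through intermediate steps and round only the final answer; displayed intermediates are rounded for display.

x=40.450050 y=2.584490

topology: single-mesh involute geometry — m = 3.369, N = 22
pitch radius r_p = m·N/2 = 3.369·22/2 = 37.059000
base radius r_b = r_p·cos α = 37.059000·cos 21.351° = 34.515549
roll angle φ = 35.275° = 0.61566489 rad
x = r_b·(cos φ + φ·sin φ) = 40.450050
y = r_b·(sin φ − φ·cos φ) = 2.584490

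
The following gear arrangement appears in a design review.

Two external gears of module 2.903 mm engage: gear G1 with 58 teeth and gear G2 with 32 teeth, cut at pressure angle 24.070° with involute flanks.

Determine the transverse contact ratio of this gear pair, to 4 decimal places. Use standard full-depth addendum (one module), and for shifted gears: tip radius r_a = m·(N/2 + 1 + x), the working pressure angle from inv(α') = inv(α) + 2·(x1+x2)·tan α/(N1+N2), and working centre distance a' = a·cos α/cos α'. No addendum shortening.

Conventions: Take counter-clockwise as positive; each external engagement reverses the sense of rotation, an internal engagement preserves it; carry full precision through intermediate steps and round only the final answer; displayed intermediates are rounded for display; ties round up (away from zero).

recognized (one external pair, fixed centres): single-mesh tooth geometry, m = 2.903, N1 = 58, N2 = 32
base radii: r_b1 = 76.866760, r_b2 = 42.409247
tip radii: r_a1 = 87.090000, r_a2 = 49.351000
no profile shift: α' = α, a' = a
action lengths: √(r_a1²−r_b1²) = 40.941047, √(r_a2²−r_b2²) = 25.238403
base pitch p_b = π·m·cos α = 8.327036
CR = (40.941047 + 25.238403 − 130.635000·sin 24.07000°)/8.327036 = 1.549128
contact ratio ≈ 1.5491

1.5491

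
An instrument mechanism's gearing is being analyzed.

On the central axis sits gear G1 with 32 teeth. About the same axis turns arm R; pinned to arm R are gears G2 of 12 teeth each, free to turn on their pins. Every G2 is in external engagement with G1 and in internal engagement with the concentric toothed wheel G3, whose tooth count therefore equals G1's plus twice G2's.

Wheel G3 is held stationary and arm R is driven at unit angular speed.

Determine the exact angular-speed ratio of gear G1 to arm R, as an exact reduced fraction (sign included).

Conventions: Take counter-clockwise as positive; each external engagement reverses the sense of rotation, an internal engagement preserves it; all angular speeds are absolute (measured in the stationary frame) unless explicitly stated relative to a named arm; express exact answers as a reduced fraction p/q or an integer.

class = planetary set [G3 = 32+2·12 = 56; Willis about the carrier]
ring teeth: 32 + 2·12 = 56
32(ω_sun−ω_arm) = −56(ω_ring−ω_arm),  ω_ring = 0, ω_arm = 1
ω_sun = 1 − (56/32)(0−1) = 11/4
ω_out/ω_in = 11/4

11/4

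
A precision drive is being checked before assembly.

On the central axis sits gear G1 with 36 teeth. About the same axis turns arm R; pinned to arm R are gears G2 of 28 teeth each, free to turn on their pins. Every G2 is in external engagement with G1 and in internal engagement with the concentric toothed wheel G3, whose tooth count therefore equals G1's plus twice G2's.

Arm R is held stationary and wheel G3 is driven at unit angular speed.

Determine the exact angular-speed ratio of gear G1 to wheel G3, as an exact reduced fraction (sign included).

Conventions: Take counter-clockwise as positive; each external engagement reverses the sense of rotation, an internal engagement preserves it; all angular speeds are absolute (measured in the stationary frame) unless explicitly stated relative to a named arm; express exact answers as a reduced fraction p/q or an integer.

-23/9

planetary set (36T centre, 28T on arm, 92T internal) — Willis relation
ring teeth: 36 + 2·28 = 92
36(ω_sun−ω_arm) = −92(ω_ring−ω_arm),  ω_arm = 0, ω_ring = 1
ω_sun = 0 − (92/36)(1−0) = -23/9
ω_out/ω_in = -23/9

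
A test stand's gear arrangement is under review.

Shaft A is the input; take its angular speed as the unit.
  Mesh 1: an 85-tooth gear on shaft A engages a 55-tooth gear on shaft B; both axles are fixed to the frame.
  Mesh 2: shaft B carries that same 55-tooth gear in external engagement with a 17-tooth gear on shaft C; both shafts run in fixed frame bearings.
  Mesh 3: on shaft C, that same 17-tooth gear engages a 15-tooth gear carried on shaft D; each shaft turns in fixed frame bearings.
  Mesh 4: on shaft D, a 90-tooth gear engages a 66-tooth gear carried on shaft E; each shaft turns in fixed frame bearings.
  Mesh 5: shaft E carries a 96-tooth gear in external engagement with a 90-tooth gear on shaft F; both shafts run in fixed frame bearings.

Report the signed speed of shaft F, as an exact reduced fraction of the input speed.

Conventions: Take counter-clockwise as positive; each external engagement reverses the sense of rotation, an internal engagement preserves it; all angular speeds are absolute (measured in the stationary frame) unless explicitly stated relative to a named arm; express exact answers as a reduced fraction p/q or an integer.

5-mesh fixed-axis compound train (all bearings frame-fixed)
mesh 1 [85T→55T]: |ω|/ω_in = 1×85/55 = 17/11, sense flips to −
mesh 2 [55T→17T]: |ω|/ω_in = (17/11)×55/17 = 5, sense flips to +
mesh 3 [17T→15T]: |ω|/ω_in = 5×17/15 = 17/3, sense flips to −
mesh 4 [90T→66T]: |ω|/ω_in = (17/3)×90/66 = 85/11, sense flips to +
mesh 5 [96T→90T]: |ω|/ω_in = (85/11)×96/90 = 272/33, sense flips to −
signed output speed (× input speed) = -272/33

-272/33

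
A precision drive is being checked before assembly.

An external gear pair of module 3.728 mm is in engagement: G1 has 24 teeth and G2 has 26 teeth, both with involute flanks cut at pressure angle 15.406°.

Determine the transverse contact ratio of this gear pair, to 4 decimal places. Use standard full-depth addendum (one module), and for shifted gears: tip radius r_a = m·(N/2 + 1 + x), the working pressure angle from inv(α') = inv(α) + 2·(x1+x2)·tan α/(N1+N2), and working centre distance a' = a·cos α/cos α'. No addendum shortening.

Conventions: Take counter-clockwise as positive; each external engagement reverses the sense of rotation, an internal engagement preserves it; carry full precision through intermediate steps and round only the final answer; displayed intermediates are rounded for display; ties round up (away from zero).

1.8250

recognized (one external pair, fixed centres): single-mesh tooth geometry, m = 3.728, N1 = 24, N2 = 26
base radii: r_b1 = 43.128528, r_b2 = 46.722572
tip radii: r_a1 = 48.464000, r_a2 = 52.192000
no profile shift: α' = α, a' = a
action lengths: √(r_a1²−r_b1²) = 22.106320, √(r_a2²−r_b2²) = 23.259539
base pitch p_b = π·m·cos α = 11.291022
CR = (22.106320 + 23.259539 − 93.200000·sin 15.40600°)/11.291022 = 1.825045
contact ratio ≈ 1.8250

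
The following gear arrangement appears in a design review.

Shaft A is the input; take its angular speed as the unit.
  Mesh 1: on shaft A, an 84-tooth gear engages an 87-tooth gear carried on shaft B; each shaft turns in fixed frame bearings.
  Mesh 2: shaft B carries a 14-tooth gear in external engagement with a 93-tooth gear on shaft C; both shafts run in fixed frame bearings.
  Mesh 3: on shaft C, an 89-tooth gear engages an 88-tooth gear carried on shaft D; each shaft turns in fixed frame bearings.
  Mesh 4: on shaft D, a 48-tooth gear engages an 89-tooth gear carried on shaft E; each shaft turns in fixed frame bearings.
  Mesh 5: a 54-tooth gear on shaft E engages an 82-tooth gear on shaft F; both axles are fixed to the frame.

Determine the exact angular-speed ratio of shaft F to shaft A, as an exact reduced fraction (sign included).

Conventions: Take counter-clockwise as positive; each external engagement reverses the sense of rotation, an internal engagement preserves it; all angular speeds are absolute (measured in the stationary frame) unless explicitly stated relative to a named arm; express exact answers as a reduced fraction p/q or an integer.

class = fixed-axis compound train [5 meshes; 5 ratios multiply, 5 sense flips]
mesh 1 [84T→87T]: running ratio 28/29, sense −
mesh 2 [14T→93T]: running ratio 392/2697, sense +
mesh 3 [89T→88T]: running ratio 4361/29667, sense −
mesh 4 [48T→89T]: running ratio 784/9889, sense +
mesh 5 [54T→82T]: running ratio 21168/405449, sense −
ω_out/ω_in = -21168/405449

-21168/405449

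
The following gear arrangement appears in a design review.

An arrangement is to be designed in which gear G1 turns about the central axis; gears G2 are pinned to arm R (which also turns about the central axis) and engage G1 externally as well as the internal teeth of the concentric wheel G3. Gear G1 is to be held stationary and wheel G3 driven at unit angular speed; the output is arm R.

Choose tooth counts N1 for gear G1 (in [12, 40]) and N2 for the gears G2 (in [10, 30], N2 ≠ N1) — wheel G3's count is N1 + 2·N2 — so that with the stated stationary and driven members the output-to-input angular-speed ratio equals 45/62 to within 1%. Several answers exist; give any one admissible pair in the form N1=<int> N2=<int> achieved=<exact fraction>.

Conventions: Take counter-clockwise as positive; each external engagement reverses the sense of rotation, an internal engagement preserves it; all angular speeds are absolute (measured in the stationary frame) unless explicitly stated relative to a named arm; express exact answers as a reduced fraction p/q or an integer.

N1=17 N2=14 achieved=45/62

planetary set to be sized for 45/62 (Willis relation)
Willis with ω_sun = 0: ω_arm/ω_ring = N3/(N1+N3); set equal to 45/62  ⇒  N3/N1 = (45/62)/(1 − 45/62) = 45/17
N3 = N1 + 2·N2  ⇒  N2/N1 = (N3/N1 − 1)/2 = (45/17 − 1)/2 = 14/17
smallest multiple with N1 ≥ 12 and N2 ≥ 10: k = 1  ⇒  N1 = 1·17 = 17, N2 = 1·14 = 14 (N1 ≤ 40, N2 ≤ 30, N2 ≠ N1 ✓), N3 = 17 + 2·14 = 45
check: N3/(N1+N3) with N1 = 17, N3 = 45 gives 45/62; |achieved − target| = 0 ≤ 9/1240 ✓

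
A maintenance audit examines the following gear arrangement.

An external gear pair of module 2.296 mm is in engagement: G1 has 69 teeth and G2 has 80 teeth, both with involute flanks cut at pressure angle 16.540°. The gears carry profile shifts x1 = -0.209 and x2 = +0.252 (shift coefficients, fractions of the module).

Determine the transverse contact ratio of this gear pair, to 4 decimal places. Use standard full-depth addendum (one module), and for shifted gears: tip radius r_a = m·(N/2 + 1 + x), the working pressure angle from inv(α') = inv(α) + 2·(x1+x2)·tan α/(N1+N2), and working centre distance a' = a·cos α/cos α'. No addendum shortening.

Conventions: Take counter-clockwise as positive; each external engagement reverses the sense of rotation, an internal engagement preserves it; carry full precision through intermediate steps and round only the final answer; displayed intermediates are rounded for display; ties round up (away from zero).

class = single-mesh tooth geometry [involute pair 69T × 80T, m = 2.296]
base radii: r_b1 = 75.934304, r_b2 = 88.039773
tip radii: r_a1 = 81.028136, r_a2 = 94.714592
inv(α') = inv(16.540°) + 2·(-0.209+0.252)·tan α/(69+80) = 0.00846699  ⇒  α' = 16.65057°
a' = a·cos α / cos α' = 171.0520·cos 16.540°/cos 16.65057° = 171.150408
action lengths: √(r_a1²−r_b1²) = 28.276143, √(r_a2²−r_b2²) = 34.926384
base pitch p_b = π·m·cos α = 6.914628
CR = (28.276143 + 34.926384 − 171.150408·sin 16.65057°)/6.914628 = 2.048135
contact ratio ≈ 2.0481

2.0481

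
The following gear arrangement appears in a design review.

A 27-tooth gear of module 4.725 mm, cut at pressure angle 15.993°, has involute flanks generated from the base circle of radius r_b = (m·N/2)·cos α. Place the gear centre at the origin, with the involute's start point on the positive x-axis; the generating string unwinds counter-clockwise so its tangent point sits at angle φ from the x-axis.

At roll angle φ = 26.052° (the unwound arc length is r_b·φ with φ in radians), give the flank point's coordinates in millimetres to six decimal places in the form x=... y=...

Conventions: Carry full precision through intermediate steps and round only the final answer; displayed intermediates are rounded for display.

x=67.333434 y=1.882006

recognized (one wheel, involute flank): single-mesh tooth geometry, m = 4.725, N = 27
pitch radius r_p = m·N/2 = 4.725·27/2 = 63.787500
base radius r_b = r_p·cos α = 63.787500·cos 15.993° = 61.318628
roll angle φ = 26.052° = 0.45469318 rad
x = r_b·(cos φ + φ·sin φ) = 67.333434
y = r_b·(sin φ − φ·cos φ) = 1.882006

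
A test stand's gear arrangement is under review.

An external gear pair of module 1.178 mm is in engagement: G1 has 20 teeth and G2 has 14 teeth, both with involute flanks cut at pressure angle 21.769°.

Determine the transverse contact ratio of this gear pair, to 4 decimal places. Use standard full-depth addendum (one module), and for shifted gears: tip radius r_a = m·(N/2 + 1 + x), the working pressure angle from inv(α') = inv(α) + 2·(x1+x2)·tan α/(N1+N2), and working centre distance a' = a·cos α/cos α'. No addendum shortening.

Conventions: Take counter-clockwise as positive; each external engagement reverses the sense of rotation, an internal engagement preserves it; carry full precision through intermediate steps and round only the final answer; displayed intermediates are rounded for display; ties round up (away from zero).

1.4578

single-mesh involute tooth geometry (20T engaging 14T at module 1.178)
base radii: r_b1 = 10.939928, r_b2 = 7.657950
tip radii: r_a1 = 12.958000, r_a2 = 9.424000
no profile shift: α' = α, a' = a
action lengths: √(r_a1²−r_b1²) = 6.944619, √(r_a2²−r_b2²) = 5.492502
base pitch p_b = π·m·cos α = 3.436880
CR = (6.944619 + 5.492502 − 20.026000·sin 21.76900°)/3.436880 = 1.457767
contact ratio ≈ 1.4578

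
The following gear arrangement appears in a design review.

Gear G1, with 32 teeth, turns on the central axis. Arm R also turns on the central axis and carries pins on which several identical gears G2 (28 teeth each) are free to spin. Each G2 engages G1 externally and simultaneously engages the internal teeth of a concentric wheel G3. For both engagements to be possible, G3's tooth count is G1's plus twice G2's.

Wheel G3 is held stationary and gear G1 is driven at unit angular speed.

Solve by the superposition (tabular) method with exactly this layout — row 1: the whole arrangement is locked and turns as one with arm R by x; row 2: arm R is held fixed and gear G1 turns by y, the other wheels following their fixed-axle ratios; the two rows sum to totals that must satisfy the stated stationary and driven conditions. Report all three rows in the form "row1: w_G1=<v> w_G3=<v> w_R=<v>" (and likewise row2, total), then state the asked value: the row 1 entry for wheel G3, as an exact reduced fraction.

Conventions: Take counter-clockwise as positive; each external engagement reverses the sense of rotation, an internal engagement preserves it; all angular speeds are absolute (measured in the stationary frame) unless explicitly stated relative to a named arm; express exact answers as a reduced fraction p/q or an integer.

recognized (axles ride arm R): planetary set, 32/28/88 teeth
superposition row 1 [locked train]: every member turns x
row 2: sun turns y, ring = −(32/88)·y, arm 0
boundary: total ω_ring = x − (32/88)·y = 0 and total ω_sun = x + y = 1  ⇒  y = 11/15, x = 4/15
row 2 ring = −(32/88)·11/15 = -4/15
totals (row 1 + row 2): sun 4/15 + 11/15 = 1, ring 4/15 + (-4/15) = 0, arm 4/15 + 0 = 4/15
asked cell (row1, ring) = 4/15

row1: w_G1=4/15 w_G3=4/15 w_R=4/15
row2: w_G1=11/15 w_G3=-4/15 w_R=0
total: w_G1=1 w_G3=0 w_R=4/15
asked value: 4/15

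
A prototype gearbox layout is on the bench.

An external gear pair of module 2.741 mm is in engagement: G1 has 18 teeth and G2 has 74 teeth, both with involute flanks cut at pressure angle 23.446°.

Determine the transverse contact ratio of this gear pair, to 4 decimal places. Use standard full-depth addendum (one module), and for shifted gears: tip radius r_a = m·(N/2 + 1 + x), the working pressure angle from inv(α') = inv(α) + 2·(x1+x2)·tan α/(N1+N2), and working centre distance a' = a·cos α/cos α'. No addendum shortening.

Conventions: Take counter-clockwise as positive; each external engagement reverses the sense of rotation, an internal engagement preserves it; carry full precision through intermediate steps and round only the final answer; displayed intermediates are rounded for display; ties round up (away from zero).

1.5331

single-mesh involute tooth geometry (18T engaging 74T at module 2.741)
base radii: r_b1 = 22.632216, r_b2 = 93.043554
tip radii: r_a1 = 27.410000, r_a2 = 104.158000
no profile shift: α' = α, a' = a
action lengths: √(r_a1²−r_b1²) = 15.462565, √(r_a2²−r_b2²) = 46.816514
base pitch p_b = π·m·cos α = 7.900134
CR = (15.462565 + 46.816514 − 126.086000·sin 23.44600°)/7.900134 = 1.533063
contact ratio ≈ 1.5331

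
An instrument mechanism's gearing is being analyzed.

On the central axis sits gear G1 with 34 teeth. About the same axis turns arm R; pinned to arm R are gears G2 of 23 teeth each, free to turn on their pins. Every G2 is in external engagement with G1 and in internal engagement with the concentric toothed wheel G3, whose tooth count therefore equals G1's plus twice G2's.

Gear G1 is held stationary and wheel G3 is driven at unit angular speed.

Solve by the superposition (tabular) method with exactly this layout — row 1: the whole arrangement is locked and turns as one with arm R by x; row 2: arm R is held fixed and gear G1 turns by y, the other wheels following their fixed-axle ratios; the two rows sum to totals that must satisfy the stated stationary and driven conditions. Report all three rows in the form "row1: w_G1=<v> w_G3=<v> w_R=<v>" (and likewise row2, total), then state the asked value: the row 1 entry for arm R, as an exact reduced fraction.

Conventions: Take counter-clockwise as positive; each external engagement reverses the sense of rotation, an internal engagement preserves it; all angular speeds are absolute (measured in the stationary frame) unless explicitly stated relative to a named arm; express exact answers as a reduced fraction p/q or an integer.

row1: w_G1=40/57 w_G3=40/57 w_R=40/57
row2: w_G1=-40/57 w_G3=17/57 w_R=0
total: w_G1=0 w_G3=1 w_R=40/57
asked value: 40/57

planetary set (34T centre, 23T on arm, 80T internal) — Willis relation
superposition row 1 [locked train]: every member turns x
superposition row 2 [arm held]: sun y, ring −(34/80)·y, arm 0
boundary: total ω_sun = x + y = 0 and total ω_ring = x − (34/80)·y = 1  ⇒  y = -40/57, x = 40/57
row 2 ring = −(34/80)·(-40/57) = 17/57
totals (row 1 + row 2): sun 40/57 + (-40/57) = 0, ring 40/57 + 17/57 = 1, arm 40/57 + 0 = 40/57
asked cell (row1, arm) = 40/57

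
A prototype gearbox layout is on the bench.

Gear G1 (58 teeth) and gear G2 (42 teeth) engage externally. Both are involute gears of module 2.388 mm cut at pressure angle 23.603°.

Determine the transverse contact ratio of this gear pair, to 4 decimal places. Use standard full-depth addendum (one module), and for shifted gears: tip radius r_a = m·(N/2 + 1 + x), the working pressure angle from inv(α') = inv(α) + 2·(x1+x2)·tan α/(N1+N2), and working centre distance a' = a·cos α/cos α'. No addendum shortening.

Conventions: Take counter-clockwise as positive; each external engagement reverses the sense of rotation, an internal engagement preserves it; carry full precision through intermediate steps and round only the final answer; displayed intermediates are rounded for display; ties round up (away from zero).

1.5859

topology: single-mesh involute geometry — m = 2.388, 58T/42T pair
base radii: r_b1 = 63.458500, r_b2 = 45.952707
tip radii: r_a1 = 71.640000, r_a2 = 52.536000
no profile shift: α' = α, a' = a
action lengths: √(r_a1²−r_b1²) = 33.246178, √(r_a2²−r_b2²) = 25.463307
base pitch p_b = π·m·cos α = 6.874509
CR = (33.246178 + 25.463307 − 119.400000·sin 23.60300°)/6.874509 = 1.585871
contact ratio ≈ 1.5859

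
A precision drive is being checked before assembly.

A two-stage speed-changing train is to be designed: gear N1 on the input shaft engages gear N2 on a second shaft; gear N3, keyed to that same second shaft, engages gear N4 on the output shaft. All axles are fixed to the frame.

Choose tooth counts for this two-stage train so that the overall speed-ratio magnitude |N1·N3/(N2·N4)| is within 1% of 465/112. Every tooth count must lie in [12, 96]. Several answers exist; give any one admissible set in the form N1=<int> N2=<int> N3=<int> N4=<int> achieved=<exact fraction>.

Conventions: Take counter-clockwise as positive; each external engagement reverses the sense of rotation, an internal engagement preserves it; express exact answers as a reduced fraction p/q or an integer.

design class (target 465/112): fixed-axis compound train
target = 465/112 in lowest terms: an exact hit needs N1·N3 = k·465 and N2·N4 = k·112 for one integer k, every count in [12, 96]; additionally prefer no 1:1 stage (N1 ≠ N2, N3 ≠ N4)
k = 1: no 1:1-free in-range split of k·465 and k·112 into factor pairs; take k = 2
k = 2: N1·N3 = 930 = 15·62, N2·N4 = 224 = 14·16
achieved = 15·62/(14·16) = 465/112; |achieved − target| = 0 ≤ 93/2240 ✓

N1=15 N2=14 N3=62 N4=16 achieved=465/112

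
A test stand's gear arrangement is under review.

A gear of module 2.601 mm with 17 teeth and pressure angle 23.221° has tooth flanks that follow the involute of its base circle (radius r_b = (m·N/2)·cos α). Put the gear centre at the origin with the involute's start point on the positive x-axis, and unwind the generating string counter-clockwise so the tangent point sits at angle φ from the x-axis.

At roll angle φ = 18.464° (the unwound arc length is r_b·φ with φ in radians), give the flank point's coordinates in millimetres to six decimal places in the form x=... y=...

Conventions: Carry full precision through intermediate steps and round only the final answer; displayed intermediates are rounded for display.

recognized (one wheel, involute flank): single-mesh tooth geometry, m = 2.601, N = 17
pitch radius r_p = m·N/2 = 2.601·17/2 = 22.108500
base radius r_b = r_p·cos α = 22.108500·cos 23.221° = 20.317510
roll angle φ = 18.464° = 0.32225759 rad
x = r_b·(cos φ + φ·sin φ) = 21.345264
y = r_b·(sin φ − φ·cos φ) = 0.224306

x=21.345264 y=0.224306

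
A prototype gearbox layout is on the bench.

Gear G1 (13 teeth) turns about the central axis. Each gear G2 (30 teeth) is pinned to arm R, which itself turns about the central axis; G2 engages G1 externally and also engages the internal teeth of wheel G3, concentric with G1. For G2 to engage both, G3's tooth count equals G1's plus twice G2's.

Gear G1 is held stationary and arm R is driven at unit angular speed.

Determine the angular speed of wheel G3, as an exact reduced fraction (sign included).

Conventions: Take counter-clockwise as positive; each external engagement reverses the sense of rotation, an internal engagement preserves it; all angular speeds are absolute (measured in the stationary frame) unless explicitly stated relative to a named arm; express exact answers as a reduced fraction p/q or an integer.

planetary set (13T centre, 30T on arm, 73T internal) — Willis relation
ring teeth: 13 + 2·30 = 73
13(ω_sun−ω_arm) = −73(ω_ring−ω_arm),  ω_sun = 0, ω_arm = 1
ω_ring = 1 − (13/73)(0−1) = 86/73
exact speed ratio = 86/73

86/73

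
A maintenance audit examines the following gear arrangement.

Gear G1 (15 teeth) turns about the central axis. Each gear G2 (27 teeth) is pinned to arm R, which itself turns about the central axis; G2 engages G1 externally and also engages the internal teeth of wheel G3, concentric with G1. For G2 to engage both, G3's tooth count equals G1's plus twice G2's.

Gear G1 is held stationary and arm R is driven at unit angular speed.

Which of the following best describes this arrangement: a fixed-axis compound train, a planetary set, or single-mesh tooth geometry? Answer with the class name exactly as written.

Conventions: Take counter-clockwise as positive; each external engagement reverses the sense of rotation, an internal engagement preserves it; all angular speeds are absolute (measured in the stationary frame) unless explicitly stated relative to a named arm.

recognized (axles ride arm R): planetary set, 15/27/69 teeth
classification: planetary set

planetary set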